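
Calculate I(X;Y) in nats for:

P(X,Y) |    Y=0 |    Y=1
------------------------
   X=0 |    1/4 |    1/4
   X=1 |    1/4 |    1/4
0.0000 nats

Mutual information: I(X;Y) = H(X) + H(Y) - H(X,Y)

Marginals:
P(X) = (1/2, 1/2), H(X) = 0.6931 nats
P(Y) = (1/2, 1/2), H(Y) = 0.6931 nats

Joint entropy: H(X,Y) = 1.3863 nats

I(X;Y) = 0.6931 + 0.6931 - 1.3863 = 0.0000 nats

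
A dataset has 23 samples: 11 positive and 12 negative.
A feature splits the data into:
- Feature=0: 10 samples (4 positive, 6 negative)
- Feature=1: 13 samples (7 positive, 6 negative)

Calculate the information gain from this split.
0.0137 bits

Information Gain = H(Y) - H(Y|Feature)

Before split:
P(positive) = 11/23 = 0.4783
H(Y) = 0.9986 bits

After split:
Feature=0: H = 0.9710 bits (weight = 10/23)
Feature=1: H = 0.9957 bits (weight = 13/23)
H(Y|Feature) = (10/23)×0.9710 + (13/23)×0.9957 = 0.9850 bits

Information Gain = 0.9986 - 0.9850 = 0.0137 bits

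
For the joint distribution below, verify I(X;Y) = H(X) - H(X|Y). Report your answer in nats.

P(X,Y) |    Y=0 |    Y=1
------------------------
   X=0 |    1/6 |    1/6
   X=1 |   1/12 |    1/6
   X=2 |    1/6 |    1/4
I(X;Y) = 0.0086 nats

Mutual information has multiple equivalent forms:
- I(X;Y) = H(X) - H(X|Y)
- I(X;Y) = H(Y) - H(Y|X)
- I(X;Y) = H(X) + H(Y) - H(X,Y)

Computing all quantities:
H(X) = 1.0776, H(Y) = 0.6792, H(X,Y) = 1.7482
H(X|Y) = 1.0690, H(Y|X) = 0.6706

Verification:
H(X) - H(X|Y) = 1.0776 - 1.0690 = 0.0086
H(Y) - H(Y|X) = 0.6792 - 0.6706 = 0.0086
H(X) + H(Y) - H(X,Y) = 1.0776 + 0.6792 - 1.7482 = 0.0086

All forms give I(X;Y) = 0.0086 nats. ✓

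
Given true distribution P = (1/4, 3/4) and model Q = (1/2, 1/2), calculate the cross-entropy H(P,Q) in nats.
0.6931 nats

Cross-entropy: H(P,Q) = -Σ p(x) log q(x)

Alternatively: H(P,Q) = H(P) + D_KL(P||Q)
H(P) = 0.5623 nats
D_KL(P||Q) = 0.1308 nats

H(P,Q) = 0.5623 + 0.1308 = 0.6931 nats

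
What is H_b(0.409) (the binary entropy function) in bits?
0.9760 bits

The binary entropy function is:
H(p) = -p log(p) - (1-p) log(1-p)

H(0.409) = -0.409 × log_2(0.409) - 0.591 × log_2(0.591)
H(0.409) = 0.9760 bits

Note: Binary entropy is maximized at p=0.5 (H=1 bit) and minimized at p=0 or p=1 (H=0).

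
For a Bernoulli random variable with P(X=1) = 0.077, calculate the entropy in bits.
0.3915 bits

The binary entropy function is:
H(p) = -p log(p) - (1-p) log(1-p)

H(0.077) = -0.077 × log_2(0.077) - 0.923 × log_2(0.923)
H(0.077) = 0.3915 bits

Note: Binary entropy is maximized at p=0.5 (H=1 bit) and minimized at p=0 or p=1 (H=0).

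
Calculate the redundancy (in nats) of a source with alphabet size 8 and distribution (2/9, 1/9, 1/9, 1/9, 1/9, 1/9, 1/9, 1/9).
0.0362 nats

Redundancy measures how far a source is from maximum entropy:
R = H_max - H(X)

Maximum entropy for 8 symbols: H_max = log_e(8) = 2.0794 nats
Actual entropy: H(X) = 2.0432 nats
Redundancy: R = 2.0794 - 2.0432 = 0.0362 nats

This redundancy represents potential for compression: the source could be compressed by 0.0362 nats per symbol.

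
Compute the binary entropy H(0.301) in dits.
0.2657 dits

The binary entropy function is:
H(p) = -p log(p) - (1-p) log(1-p)

H(0.301) = -0.301 × log_10(0.301) - 0.699 × log_10(0.699)
H(0.301) = 0.2657 dits

Note: Binary entropy is maximized at p=0.5 (H=1 bit) and minimized at p=0 or p=1 (H=0).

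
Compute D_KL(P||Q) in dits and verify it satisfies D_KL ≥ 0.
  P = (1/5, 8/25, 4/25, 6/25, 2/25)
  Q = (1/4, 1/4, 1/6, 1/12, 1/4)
0.0828 dits

KL divergence satisfies the Gibbs inequality: D_KL(P||Q) ≥ 0 for all distributions P, Q.

D_KL(P||Q) = Σ p(x) log(p(x)/q(x))
Term by term:
  x=0: 1/5 × log_10[(1/5)/(1/4)] = -0.0194
  x=1: 8/25 × log_10[(8/25)/(1/4)] = 0.0343
  x=2: 4/25 × log_10[(4/25)/(1/6)] = -0.0028
  x=3: 6/25 × log_10[(6/25)/(1/12)] = 0.1103
  x=4: 2/25 × log_10[(2/25)/(1/4)] = -0.0396
D_KL(P||Q) = 0.0828 dits

D_KL(P||Q) = 0.0828 ≥ 0 ✓

This non-negativity is a fundamental property: relative entropy cannot be negative because it measures how different Q is from P.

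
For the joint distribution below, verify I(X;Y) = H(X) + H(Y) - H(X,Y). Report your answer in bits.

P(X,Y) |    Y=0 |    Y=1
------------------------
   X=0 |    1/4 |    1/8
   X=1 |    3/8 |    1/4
I(X;Y) = 0.0032 bits

Mutual information has multiple equivalent forms:
- I(X;Y) = H(X) - H(X|Y)
- I(X;Y) = H(Y) - H(Y|X)
- I(X;Y) = H(X) + H(Y) - H(X,Y)

Computing all quantities:
H(X) = 0.9544, H(Y) = 0.9544, H(X,Y) = 1.9056
H(X|Y) = 0.9512, H(Y|X) = 0.9512

Verification:
H(X) - H(X|Y) = 0.9544 - 0.9512 = 0.0032
H(Y) - H(Y|X) = 0.9544 - 0.9512 = 0.0032
H(X) + H(Y) - H(X,Y) = 0.9544 + 0.9544 - 1.9056 = 0.0032

All forms give I(X;Y) = 0.0032 bits. ✓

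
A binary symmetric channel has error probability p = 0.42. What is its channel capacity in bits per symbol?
0.0185 bits

For a binary symmetric channel (BSC) with error probability p:
Capacity C = 1 - H(p) bits per symbol

where H(p) = -p log₂(p) - (1-p) log₂(1-p) is the binary entropy function.

H(0.42) = 0.9815 bits
C = 1 - 0.9815 = 0.0185 bits per symbol

This means we can reliably transmit up to 0.0185 bits of information per channel use.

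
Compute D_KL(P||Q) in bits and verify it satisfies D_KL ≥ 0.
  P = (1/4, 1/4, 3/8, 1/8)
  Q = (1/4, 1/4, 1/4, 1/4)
0.0944 bits

KL divergence satisfies the Gibbs inequality: D_KL(P||Q) ≥ 0 for all distributions P, Q.

D_KL(P||Q) = Σ p(x) log(p(x)/q(x))
Term by term:
  x=0: 1/4 × log_2[(1/4)/(1/4)] = 0.0000
  x=1: 1/4 × log_2[(1/4)/(1/4)] = 0.0000
  x=2: 3/8 × log_2[(3/8)/(1/4)] = 0.2194
  x=3: 1/8 × log_2[(1/8)/(1/4)] = -0.1250
D_KL(P||Q) = 0.0944 bits

D_KL(P||Q) = 0.0944 ≥ 0 ✓

This non-negativity is a fundamental property: relative entropy cannot be negative because it measures how different Q is from P.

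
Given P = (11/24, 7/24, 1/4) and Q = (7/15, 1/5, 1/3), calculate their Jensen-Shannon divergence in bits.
0.0105 bits

Jensen-Shannon divergence is:
JSD(P||Q) = 0.5 × D_KL(P||M) + 0.5 × D_KL(Q||M)
where M = 0.5 × (P + Q) is the mixture distribution.

M = 0.5 × (11/24, 7/24, 1/4) + 0.5 × (7/15, 1/5, 1/3) = (0.4625, 0.245833, 7/24)

D_KL(P||M) = 0.0104 bits
D_KL(Q||M) = 0.0107 bits

JSD(P||Q) = 0.5 × 0.0104 + 0.5 × 0.0107 = 0.0105 bits

Unlike KL divergence, JSD is symmetric and bounded: 0 ≤ JSD ≤ log(2).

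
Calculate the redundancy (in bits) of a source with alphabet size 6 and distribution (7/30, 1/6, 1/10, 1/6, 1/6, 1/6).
0.0396 bits

Redundancy measures how far a source is from maximum entropy:
R = H_max - H(X)

Maximum entropy for 6 symbols: H_max = log_2(6) = 2.5850 bits
Actual entropy: H(X) = 2.5454 bits
Redundancy: R = 2.5850 - 2.5454 = 0.0396 bits

This redundancy represents potential for compression: the source could be compressed by 0.0396 bits per symbol.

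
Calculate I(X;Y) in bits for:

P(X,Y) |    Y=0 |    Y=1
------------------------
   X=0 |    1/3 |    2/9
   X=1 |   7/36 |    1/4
0.0189 bits

Mutual information: I(X;Y) = H(X) + H(Y) - H(X,Y)

Marginals:
P(X) = (5/9, 4/9), H(X) = 0.9911 bits
P(Y) = (19/36, 17/36), H(Y) = 0.9978 bits

Joint entropy: H(X,Y) = 1.9699 bits

I(X;Y) = 0.9911 + 0.9978 - 1.9699 = 0.0189 bits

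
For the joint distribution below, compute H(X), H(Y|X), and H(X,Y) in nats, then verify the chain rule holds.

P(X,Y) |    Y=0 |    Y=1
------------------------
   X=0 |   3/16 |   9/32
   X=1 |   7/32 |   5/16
H(X,Y) = 1.3666, H(X) = 0.6912, H(Y|X) = 0.6754 (all in nats)

Chain rule: H(X,Y) = H(X) + H(Y|X)

Left side — joint entropy directly:
H(X,Y) = -Σ p(x,y) log p(x,y) = 1.3666 nats

Right side — compute H(Y|X) from the conditional distributions:
P(X) = (15/32, 17/32), so H(X) = 0.6912 nats
H(Y|X) = Σ_x P(X=x) · H(Y|X=x):
  P(Y|X=0) = (2/5, 3/5), H(Y|X=0) = 0.6730, weight P(X=0) = 15/32
  P(Y|X=1) = (7/17, 10/17), H(Y|X=1) = 0.6775, weight P(X=1) = 17/32
H(Y|X) = 0.6754 nats

H(X) + H(Y|X) = 0.6912 + 0.6754 = 1.3666 nats

Both sides equal 1.3666 nats. ✓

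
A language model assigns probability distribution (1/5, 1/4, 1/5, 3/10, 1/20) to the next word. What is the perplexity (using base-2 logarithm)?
4.4876

Perplexity is 2^H (or exp(H) for natural log).

First, H = -Σ p log p = 2.1660 bits
Perplexity = 2^2.1660 = 4.4876

Interpretation: The model's uncertainty is equivalent to choosing uniformly among 4.5 options.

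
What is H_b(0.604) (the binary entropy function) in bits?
0.9686 bits

The binary entropy function is:
H(p) = -p log(p) - (1-p) log(1-p)

H(0.604) = -0.604 × log_2(0.604) - 0.396 × log_2(0.396)
H(0.604) = 0.9686 bits

Note: Binary entropy is maximized at p=0.5 (H=1 bit) and minimized at p=0 or p=1 (H=0).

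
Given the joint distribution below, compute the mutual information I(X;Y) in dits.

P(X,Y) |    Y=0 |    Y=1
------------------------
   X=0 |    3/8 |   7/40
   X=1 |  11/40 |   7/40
0.0012 dits

Mutual information: I(X;Y) = H(X) + H(Y) - H(X,Y)

Marginals:
P(X) = (11/20, 9/20), H(X) = 0.2989 dits
P(Y) = (13/20, 7/20), H(Y) = 0.2812 dits

Joint entropy: H(X,Y) = 0.5789 dits

I(X;Y) = 0.2989 + 0.2812 - 0.5789 = 0.0012 dits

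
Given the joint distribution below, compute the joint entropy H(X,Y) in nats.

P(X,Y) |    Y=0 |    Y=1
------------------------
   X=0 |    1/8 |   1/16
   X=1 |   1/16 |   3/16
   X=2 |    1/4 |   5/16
1.6304 nats

Joint entropy is H(X,Y) = -Σ_{x,y} p(x,y) log p(x,y).

Summing over all non-zero entries:
H(X,Y) = -[1/8·log_e(1/8) + 1/16·log_e(1/16) + 1/16·log_e(1/16) + 3/16·log_e(3/16) + 1/4·log_e(1/4) + 5/16·log_e(5/16)]
H(X,Y) = 1.6304 nats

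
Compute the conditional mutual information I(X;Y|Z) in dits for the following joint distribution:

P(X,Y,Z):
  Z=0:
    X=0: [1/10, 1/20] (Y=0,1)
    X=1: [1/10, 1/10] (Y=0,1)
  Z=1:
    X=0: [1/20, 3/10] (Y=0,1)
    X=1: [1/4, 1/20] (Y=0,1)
0.0759 dits

Conditional mutual information: I(X;Y|Z) = H(X|Z) + H(Y|Z) - H(X,Y|Z)

H(Z) = 0.2812
H(X,Z) = 0.5798 → H(X|Z) = 0.2986
H(Y,Z) = 0.5798 → H(Y|Z) = 0.2986
H(X,Y,Z) = 0.8025 → H(X,Y|Z) = 0.5214

I(X;Y|Z) = 0.2986 + 0.2986 - 0.5214 = 0.0759 dits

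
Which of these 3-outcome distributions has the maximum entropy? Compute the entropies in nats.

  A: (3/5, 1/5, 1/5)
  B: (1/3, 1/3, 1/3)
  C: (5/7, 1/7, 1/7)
B

For a discrete distribution over n outcomes, entropy is maximized by the uniform distribution.

Computing entropies:
H(A) = 0.9503 nats
H(B) = 1.0986 nats
H(C) = 0.7963 nats

The uniform distribution (where all probabilities equal 1/3) achieves the maximum entropy of log_e(3) = 1.0986 nats.

Distribution B has the highest entropy.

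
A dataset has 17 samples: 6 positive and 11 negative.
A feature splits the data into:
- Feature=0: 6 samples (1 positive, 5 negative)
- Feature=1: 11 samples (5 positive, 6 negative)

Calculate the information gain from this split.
0.0641 bits

Information Gain = H(Y) - H(Y|Feature)

Before split:
P(positive) = 6/17 = 0.3529
H(Y) = 0.9367 bits

After split:
Feature=0: H = 0.6500 bits (weight = 6/17)
Feature=1: H = 0.9940 bits (weight = 11/17)
H(Y|Feature) = (6/17)×0.6500 + (11/17)×0.9940 = 0.8726 bits

Information Gain = 0.9367 - 0.8726 = 0.0641 bits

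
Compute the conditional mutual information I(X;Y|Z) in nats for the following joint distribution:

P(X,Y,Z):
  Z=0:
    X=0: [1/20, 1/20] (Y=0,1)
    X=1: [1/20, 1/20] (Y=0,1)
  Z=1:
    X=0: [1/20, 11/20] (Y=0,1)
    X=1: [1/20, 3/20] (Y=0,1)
0.0168 nats

Conditional mutual information: I(X;Y|Z) = H(X|Z) + H(Y|Z) - H(X,Y|Z)

H(Z) = 0.5004
H(X,Z) = 1.0889 → H(X|Z) = 0.5885
H(Y,Z) = 0.9404 → H(Y|Z) = 0.4400
H(X,Y,Z) = 1.5121 → H(X,Y|Z) = 1.0117

I(X;Y|Z) = 0.5885 + 0.4400 - 1.0117 = 0.0168 nats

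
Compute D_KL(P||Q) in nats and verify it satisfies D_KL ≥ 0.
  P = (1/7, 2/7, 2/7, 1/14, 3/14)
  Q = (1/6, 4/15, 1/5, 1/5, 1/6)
0.0799 nats

KL divergence satisfies the Gibbs inequality: D_KL(P||Q) ≥ 0 for all distributions P, Q.

D_KL(P||Q) = Σ p(x) log(p(x)/q(x))
Term by term:
  x=0: 1/7 × log_e[(1/7)/(1/6)] = -0.0220
  x=1: 2/7 × log_e[(2/7)/(4/15)] = 0.0197
  x=2: 2/7 × log_e[(2/7)/(1/5)] = 0.1019
  x=3: 1/14 × log_e[(1/14)/(1/5)] = -0.0735
  x=4: 3/14 × log_e[(3/14)/(1/6)] = 0.0539
D_KL(P||Q) = 0.0799 nats

D_KL(P||Q) = 0.0799 ≥ 0 ✓

This non-negativity is a fundamental property: relative entropy cannot be negative because it measures how different Q is from P.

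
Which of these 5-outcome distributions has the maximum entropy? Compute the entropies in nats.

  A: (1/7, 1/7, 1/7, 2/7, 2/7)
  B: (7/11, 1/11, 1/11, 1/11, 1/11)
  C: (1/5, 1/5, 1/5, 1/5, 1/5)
C

For a discrete distribution over n outcomes, entropy is maximized by the uniform distribution.

Computing entropies:
H(A) = 1.5498 nats
H(B) = 1.1596 nats
H(C) = 1.6094 nats

The uniform distribution (where all probabilities equal 1/5) achieves the maximum entropy of log_e(5) = 1.6094 nats.

Distribution C has the highest entropy.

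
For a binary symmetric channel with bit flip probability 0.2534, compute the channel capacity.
0.1834 bits

For a binary symmetric channel (BSC) with error probability p:
Capacity C = 1 - H(p) bits per symbol

where H(p) = -p log₂(p) - (1-p) log₂(1-p) is the binary entropy function.

H(0.2534) = 0.8166 bits
C = 1 - 0.8166 = 0.1834 bits per symbol

This means we can reliably transmit up to 0.1834 bits of information per channel use.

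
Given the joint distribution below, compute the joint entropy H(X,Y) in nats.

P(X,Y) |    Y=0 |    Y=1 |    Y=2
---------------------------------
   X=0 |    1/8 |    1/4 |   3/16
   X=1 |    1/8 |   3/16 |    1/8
1.7541 nats

Joint entropy is H(X,Y) = -Σ_{x,y} p(x,y) log p(x,y).

Summing over all non-zero entries:
H(X,Y) = -[1/8·log_e(1/8) + 1/4·log_e(1/4) + 3/16·log_e(3/16) + 1/8·log_e(1/8) + 3/16·log_e(3/16) + 1/8·log_e(1/8)]
H(X,Y) = 1.7541 nats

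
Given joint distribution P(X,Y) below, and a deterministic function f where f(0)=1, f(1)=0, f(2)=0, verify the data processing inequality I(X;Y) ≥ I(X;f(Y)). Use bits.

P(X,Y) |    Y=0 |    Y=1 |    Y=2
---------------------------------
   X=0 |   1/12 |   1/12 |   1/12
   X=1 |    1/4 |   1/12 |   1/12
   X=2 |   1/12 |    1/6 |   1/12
I(X;Y) = 0.0871, I(X;f(Y)) = 0.0753, inequality holds: 0.0871 ≥ 0.0753

Data Processing Inequality: For any Markov chain X → Y → Z, we have I(X;Y) ≥ I(X;Z).

Here Z = f(Y) is a deterministic function of Y, forming X → Y → Z.

Original I(X;Y) = 0.0871 bits

After applying f:
P(X,Z) where Z=f(Y):
- P(X,Z=0) = P(X,Y=1) + P(X,Y=2)
- P(X,Z=1) = P(X,Y=0)

I(X;Z) = I(X;f(Y)) = 0.0753 bits

Verification: 0.0871 ≥ 0.0753 ✓

Information cannot be created by processing; the function f can only lose information about X.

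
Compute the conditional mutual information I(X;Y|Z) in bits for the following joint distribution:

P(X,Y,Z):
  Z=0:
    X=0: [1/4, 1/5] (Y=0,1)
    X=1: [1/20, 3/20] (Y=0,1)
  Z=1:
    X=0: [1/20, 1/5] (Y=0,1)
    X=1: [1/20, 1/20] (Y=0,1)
0.0606 bits

Conditional mutual information: I(X;Y|Z) = H(X|Z) + H(Y|Z) - H(X,Y|Z)

H(Z) = 0.9341
H(X,Z) = 1.8150 → H(X|Z) = 0.8809
H(Y,Z) = 1.8834 → H(Y|Z) = 0.9493
H(X,Y,Z) = 2.7037 → H(X,Y|Z) = 1.7696

I(X;Y|Z) = 0.8809 + 0.9493 - 1.7696 = 0.0606 bits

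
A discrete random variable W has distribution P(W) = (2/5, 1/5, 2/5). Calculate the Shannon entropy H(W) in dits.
0.4581 dits

Shannon entropy is H(X) = -Σ p(x) log p(x).

For P = (2/5, 1/5, 2/5):
H = -2/5 × log_10(2/5) -1/5 × log_10(1/5) -2/5 × log_10(2/5)
H = 0.4581 dits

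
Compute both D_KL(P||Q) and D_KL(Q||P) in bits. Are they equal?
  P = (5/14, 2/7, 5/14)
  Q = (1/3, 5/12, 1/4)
D_KL(P||Q) = 0.0638, D_KL(Q||P) = 0.0650

KL divergence is not symmetric: D_KL(P||Q) ≠ D_KL(Q||P) in general.

D_KL(P||Q) = 0.0638 bits
D_KL(Q||P) = 0.0650 bits

No, they are not equal!

This asymmetry is why KL divergence is not a true distance metric.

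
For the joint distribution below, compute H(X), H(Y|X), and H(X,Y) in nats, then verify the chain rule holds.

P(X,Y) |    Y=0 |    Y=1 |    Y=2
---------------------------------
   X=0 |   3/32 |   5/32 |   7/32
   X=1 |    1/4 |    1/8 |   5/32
H(X,Y) = 1.7410, H(X) = 0.6912, H(Y|X) = 1.0498 (all in nats)

Chain rule: H(X,Y) = H(X) + H(Y|X)

Left side — joint entropy directly:
H(X,Y) = -Σ p(x,y) log p(x,y) = 1.7410 nats

Right side — compute H(Y|X) from the conditional distributions:
P(X) = (15/32, 17/32), so H(X) = 0.6912 nats
H(Y|X) = Σ_x P(X=x) · H(Y|X=x):
  P(Y|X=0) = (1/5, 1/3, 7/15), H(Y|X=0) = 1.0438, weight P(X=0) = 15/32
  P(Y|X=1) = (8/17, 4/17, 5/17), H(Y|X=1) = 1.0551, weight P(X=1) = 17/32
H(Y|X) = 1.0498 nats

H(X) + H(Y|X) = 0.6912 + 1.0498 = 1.7410 nats

Both sides equal 1.7410 nats. ✓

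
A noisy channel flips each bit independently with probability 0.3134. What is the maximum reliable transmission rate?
0.1029 bits

For a binary symmetric channel (BSC) with error probability p:
Capacity C = 1 - H(p) bits per symbol

where H(p) = -p log₂(p) - (1-p) log₂(1-p) is the binary entropy function.

H(0.3134) = 0.8971 bits
C = 1 - 0.8971 = 0.1029 bits per symbol

This means we can reliably transmit up to 0.1029 bits of information per channel use.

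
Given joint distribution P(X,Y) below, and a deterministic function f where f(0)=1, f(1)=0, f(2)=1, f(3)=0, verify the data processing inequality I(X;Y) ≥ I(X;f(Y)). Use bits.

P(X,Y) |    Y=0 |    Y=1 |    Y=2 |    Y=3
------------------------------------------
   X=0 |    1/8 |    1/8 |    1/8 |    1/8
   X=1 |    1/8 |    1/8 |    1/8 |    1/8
I(X;Y) = 0.0000, I(X;f(Y)) = 0.0000, inequality holds: 0.0000 ≥ 0.0000

Data Processing Inequality: For any Markov chain X → Y → Z, we have I(X;Y) ≥ I(X;Z).

Here Z = f(Y) is a deterministic function of Y, forming X → Y → Z.

Original I(X;Y) = 0.0000 bits

After applying f:
P(X,Z) where Z=f(Y):
- P(X,Z=0) = P(X,Y=1) + P(X,Y=3)
- P(X,Z=1) = P(X,Y=0) + P(X,Y=2)

I(X;Z) = I(X;f(Y)) = 0.0000 bits

Verification: 0.0000 ≥ 0.0000 ✓

Information cannot be created by processing; the function f can only lose information about X.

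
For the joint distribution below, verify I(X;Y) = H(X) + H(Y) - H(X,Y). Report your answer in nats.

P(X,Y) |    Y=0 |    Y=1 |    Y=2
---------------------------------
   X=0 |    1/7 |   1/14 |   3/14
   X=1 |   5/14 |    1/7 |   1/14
I(X;Y) = 0.0867 nats

Mutual information has multiple equivalent forms:
- I(X;Y) = H(X) - H(X|Y)
- I(X;Y) = H(Y) - H(Y|X)
- I(X;Y) = H(X) + H(Y) - H(X,Y)

Computing all quantities:
H(X) = 0.6829, H(Y) = 1.0346, H(X,Y) = 1.6308
H(X|Y) = 0.5962, H(Y|X) = 0.9479

Verification:
H(X) - H(X|Y) = 0.6829 - 0.5962 = 0.0867
H(Y) - H(Y|X) = 1.0346 - 0.9479 = 0.0867
H(X) + H(Y) - H(X,Y) = 0.6829 + 1.0346 - 1.6308 = 0.0867

All forms give I(X;Y) = 0.0867 nats. ✓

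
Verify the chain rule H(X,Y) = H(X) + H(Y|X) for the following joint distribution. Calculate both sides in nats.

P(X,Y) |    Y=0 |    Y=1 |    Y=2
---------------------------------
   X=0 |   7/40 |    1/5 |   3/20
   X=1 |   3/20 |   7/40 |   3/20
H(X,Y) = 1.7856, H(X) = 0.6919, H(Y|X) = 1.0937 (all in nats)

Chain rule: H(X,Y) = H(X) + H(Y|X)

Left side — joint entropy directly:
H(X,Y) = -Σ p(x,y) log p(x,y) = 1.7856 nats

Right side — compute H(Y|X) from the conditional distributions:
P(X) = (21/40, 19/40), so H(X) = 0.6919 nats
H(Y|X) = Σ_x P(X=x) · H(Y|X=x):
  P(Y|X=0) = (1/3, 8/21, 2/7), H(Y|X=0) = 1.0918, weight P(X=0) = 21/40
  P(Y|X=1) = (6/19, 7/19, 6/19), H(Y|X=1) = 1.0959, weight P(X=1) = 19/40
H(Y|X) = 1.0937 nats

H(X) + H(Y|X) = 0.6919 + 1.0937 = 1.7856 nats

Both sides equal 1.7856 nats. ✓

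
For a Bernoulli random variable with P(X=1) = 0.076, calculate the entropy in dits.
0.1168 dits

The binary entropy function is:
H(p) = -p log(p) - (1-p) log(1-p)

H(0.076) = -0.076 × log_10(0.076) - 0.924 × log_10(0.924)
H(0.076) = 0.1168 dits

Note: Binary entropy is maximized at p=0.5 (H=1 bit) and minimized at p=0 or p=1 (H=0).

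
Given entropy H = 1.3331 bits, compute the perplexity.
2.5194

Perplexity is 2^H (or exp(H) for natural log).

H = 1.3331 bits
Perplexity = 2^1.3331 = 2.5194

Interpretation: The model's uncertainty is equivalent to choosing uniformly among 2.5 options.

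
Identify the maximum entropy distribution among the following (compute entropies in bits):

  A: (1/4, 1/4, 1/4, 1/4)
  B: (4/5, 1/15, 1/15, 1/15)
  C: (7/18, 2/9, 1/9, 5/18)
A

For a discrete distribution over n outcomes, entropy is maximized by the uniform distribution.

Computing entropies:
H(A) = 2.0000 bits
H(B) = 1.0389 bits
H(C) = 1.8776 bits

The uniform distribution (where all probabilities equal 1/4) achieves the maximum entropy of log_2(4) = 2.0000 bits.

Distribution A has the highest entropy.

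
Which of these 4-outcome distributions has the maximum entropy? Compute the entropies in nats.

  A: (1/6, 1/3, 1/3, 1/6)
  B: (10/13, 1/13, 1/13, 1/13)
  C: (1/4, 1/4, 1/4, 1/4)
C

For a discrete distribution over n outcomes, entropy is maximized by the uniform distribution.

Computing entropies:
H(A) = 1.3297 nats
H(B) = 0.7937 nats
H(C) = 1.3863 nats

The uniform distribution (where all probabilities equal 1/4) achieves the maximum entropy of log_e(4) = 1.3863 nats.

Distribution C has the highest entropy.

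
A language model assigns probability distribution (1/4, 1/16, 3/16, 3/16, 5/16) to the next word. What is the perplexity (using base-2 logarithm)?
4.5317

Perplexity is 2^H (or exp(H) for natural log).

First, H = -Σ p log p = 2.1800 bits
Perplexity = 2^2.1800 = 4.5317

Interpretation: The model's uncertainty is equivalent to choosing uniformly among 4.5 options.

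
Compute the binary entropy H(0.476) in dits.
0.3005 dits

The binary entropy function is:
H(p) = -p log(p) - (1-p) log(1-p)

H(0.476) = -0.476 × log_10(0.476) - 0.524 × log_10(0.524)
H(0.476) = 0.3005 dits

Note: Binary entropy is maximized at p=0.5 (H=1 bit) and minimized at p=0 or p=1 (H=0).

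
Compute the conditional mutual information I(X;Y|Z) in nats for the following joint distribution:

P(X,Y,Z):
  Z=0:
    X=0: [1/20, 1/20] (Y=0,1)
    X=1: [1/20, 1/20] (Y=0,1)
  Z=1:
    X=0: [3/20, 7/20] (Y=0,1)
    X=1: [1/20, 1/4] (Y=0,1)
0.0093 nats

Conditional mutual information: I(X;Y|Z) = H(X|Z) + H(Y|Z) - H(X,Y|Z)

H(Z) = 0.5004
H(X,Z) = 1.1683 → H(X|Z) = 0.6679
H(Y,Z) = 1.0889 → H(Y|Z) = 0.5885
H(X,Y,Z) = 1.7475 → H(X,Y|Z) = 1.2471

I(X;Y|Z) = 0.6679 + 0.5885 - 1.2471 = 0.0093 nats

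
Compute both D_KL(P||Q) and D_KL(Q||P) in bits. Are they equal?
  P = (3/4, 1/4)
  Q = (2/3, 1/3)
D_KL(P||Q) = 0.0237, D_KL(Q||P) = 0.0251

KL divergence is not symmetric: D_KL(P||Q) ≠ D_KL(Q||P) in general.

D_KL(P||Q) = 0.0237 bits
D_KL(Q||P) = 0.0251 bits

No, they are not equal!

This asymmetry is why KL divergence is not a true distance metric.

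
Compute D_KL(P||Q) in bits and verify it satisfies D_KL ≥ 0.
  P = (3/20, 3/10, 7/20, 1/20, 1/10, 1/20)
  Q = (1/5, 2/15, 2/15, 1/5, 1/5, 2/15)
0.5053 bits

KL divergence satisfies the Gibbs inequality: D_KL(P||Q) ≥ 0 for all distributions P, Q.

D_KL(P||Q) = Σ p(x) log(p(x)/q(x))
Term by term:
  x=0: 3/20 × log_2[(3/20)/(1/5)] = -0.0623
  x=1: 3/10 × log_2[(3/10)/(2/15)] = 0.3510
  x=2: 7/20 × log_2[(7/20)/(2/15)] = 0.4873
  x=3: 1/20 × log_2[(1/20)/(1/5)] = -0.1000
  x=4: 1/10 × log_2[(1/10)/(1/5)] = -0.1000
  x=5: 1/20 × log_2[(1/20)/(2/15)] = -0.0708
D_KL(P||Q) = 0.5053 bits

D_KL(P||Q) = 0.5053 ≥ 0 ✓

This non-negativity is a fundamental property: relative entropy cannot be negative because it measures how different Q is from P.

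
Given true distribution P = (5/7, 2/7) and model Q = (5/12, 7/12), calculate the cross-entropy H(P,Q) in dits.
0.3385 dits

Cross-entropy: H(P,Q) = -Σ p(x) log q(x)

Alternatively: H(P,Q) = H(P) + D_KL(P||Q)
H(P) = 0.2598 dits
D_KL(P||Q) = 0.0786 dits

H(P,Q) = 0.2598 + 0.0786 = 0.3385 dits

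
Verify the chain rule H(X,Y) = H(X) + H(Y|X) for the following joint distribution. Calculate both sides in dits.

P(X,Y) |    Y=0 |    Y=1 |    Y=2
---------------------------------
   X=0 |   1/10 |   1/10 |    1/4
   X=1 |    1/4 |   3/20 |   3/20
H(X,Y) = 0.7482, H(X) = 0.2989, H(Y|X) = 0.4493 (all in dits)

Chain rule: H(X,Y) = H(X) + H(Y|X)

Left side — joint entropy directly:
H(X,Y) = -Σ p(x,y) log p(x,y) = 0.7482 dits

Right side — compute H(Y|X) from the conditional distributions:
P(X) = (9/20, 11/20), so H(X) = 0.2989 dits
H(Y|X) = Σ_x P(X=x) · H(Y|X=x):
  P(Y|X=0) = (2/9, 2/9, 5/9), H(Y|X=0) = 0.4321, weight P(X=0) = 9/20
  P(Y|X=1) = (5/11, 3/11, 3/11), H(Y|X=1) = 0.4634, weight P(X=1) = 11/20
H(Y|X) = 0.4493 dits

H(X) + H(Y|X) = 0.2989 + 0.4493 = 0.7482 dits

Both sides equal 0.7482 dits. ✓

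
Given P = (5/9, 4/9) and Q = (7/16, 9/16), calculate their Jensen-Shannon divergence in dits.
0.0030 dits

Jensen-Shannon divergence is:
JSD(P||Q) = 0.5 × D_KL(P||M) + 0.5 × D_KL(Q||M)
where M = 0.5 × (P + Q) is the mixture distribution.

M = 0.5 × (5/9, 4/9) + 0.5 × (7/16, 9/16) = (0.496528, 0.503472)

D_KL(P||M) = 0.0030 dits
D_KL(Q||M) = 0.0030 dits

JSD(P||Q) = 0.5 × 0.0030 + 0.5 × 0.0030 = 0.0030 dits

Unlike KL divergence, JSD is symmetric and bounded: 0 ≤ JSD ≤ log(2).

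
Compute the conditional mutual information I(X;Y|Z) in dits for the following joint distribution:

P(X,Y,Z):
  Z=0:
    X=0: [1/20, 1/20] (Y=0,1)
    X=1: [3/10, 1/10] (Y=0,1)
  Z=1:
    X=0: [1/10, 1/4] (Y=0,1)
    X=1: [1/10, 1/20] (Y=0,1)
0.0186 dits

Conditional mutual information: I(X;Y|Z) = H(X|Z) + H(Y|Z) - H(X,Y|Z)

H(Z) = 0.3010
H(X,Z) = 0.5423 → H(X|Z) = 0.2413
H(Y,Z) = 0.5798 → H(Y|Z) = 0.2788
H(X,Y,Z) = 0.8025 → H(X,Y|Z) = 0.5015

I(X;Y|Z) = 0.2413 + 0.2788 - 0.5015 = 0.0186 dits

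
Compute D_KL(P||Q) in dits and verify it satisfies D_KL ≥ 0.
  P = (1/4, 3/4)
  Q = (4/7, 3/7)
0.0925 dits

KL divergence satisfies the Gibbs inequality: D_KL(P||Q) ≥ 0 for all distributions P, Q.

D_KL(P||Q) = Σ p(x) log(p(x)/q(x))
Term by term:
  x=0: 1/4 × log_10[(1/4)/(4/7)] = -0.0898
  x=1: 3/4 × log_10[(3/4)/(3/7)] = 0.1823
D_KL(P||Q) = 0.0925 dits

D_KL(P||Q) = 0.0925 ≥ 0 ✓

This non-negativity is a fundamental property: relative entropy cannot be negative because it measures how different Q is from P.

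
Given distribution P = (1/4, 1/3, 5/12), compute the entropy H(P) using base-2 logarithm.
1.5546 bits

Shannon entropy is H(X) = -Σ p(x) log p(x).

For P = (1/4, 1/3, 5/12):
H = -1/4 × log_2(1/4) -1/3 × log_2(1/3) -5/12 × log_2(5/12)
H = 1.5546 bits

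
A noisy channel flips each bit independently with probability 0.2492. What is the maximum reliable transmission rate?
0.1900 bits

For a binary symmetric channel (BSC) with error probability p:
Capacity C = 1 - H(p) bits per symbol

where H(p) = -p log₂(p) - (1-p) log₂(1-p) is the binary entropy function.

H(0.2492) = 0.8100 bits
C = 1 - 0.8100 = 0.1900 bits per symbol

This means we can reliably transmit up to 0.1900 bits of information per channel use.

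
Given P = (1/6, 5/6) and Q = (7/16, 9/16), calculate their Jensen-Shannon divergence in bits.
0.0645 bits

Jensen-Shannon divergence is:
JSD(P||Q) = 0.5 × D_KL(P||M) + 0.5 × D_KL(Q||M)
where M = 0.5 × (P + Q) is the mixture distribution.

M = 0.5 × (1/6, 5/6) + 0.5 × (7/16, 9/16) = (0.302083, 0.697917)

D_KL(P||M) = 0.0702 bits
D_KL(Q||M) = 0.0587 bits

JSD(P||Q) = 0.5 × 0.0702 + 0.5 × 0.0587 = 0.0645 bits

Unlike KL divergence, JSD is symmetric and bounded: 0 ≤ JSD ≤ log(2).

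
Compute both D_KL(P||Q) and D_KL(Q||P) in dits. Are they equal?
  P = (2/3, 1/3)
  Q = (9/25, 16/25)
D_KL(P||Q) = 0.0840, D_KL(Q||P) = 0.0850

KL divergence is not symmetric: D_KL(P||Q) ≠ D_KL(Q||P) in general.

D_KL(P||Q) = 0.0840 dits
D_KL(Q||P) = 0.0850 dits

No, they are not equal!

This asymmetry is why KL divergence is not a true distance metric.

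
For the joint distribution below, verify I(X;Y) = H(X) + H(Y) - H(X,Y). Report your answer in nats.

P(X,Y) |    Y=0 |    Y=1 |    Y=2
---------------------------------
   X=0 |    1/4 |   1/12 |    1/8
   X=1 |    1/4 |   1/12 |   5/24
I(X;Y) = 0.0071 nats

Mutual information has multiple equivalent forms:
- I(X;Y) = H(X) - H(X|Y)
- I(X;Y) = H(Y) - H(Y|X)
- I(X;Y) = H(X) + H(Y) - H(X,Y)

Computing all quantities:
H(X) = 0.6897, H(Y) = 1.0114, H(X,Y) = 1.6940
H(X|Y) = 0.6826, H(Y|X) = 1.0044

Verification:
H(X) - H(X|Y) = 0.6897 - 0.6826 = 0.0071
H(Y) - H(Y|X) = 1.0114 - 1.0044 = 0.0071
H(X) + H(Y) - H(X,Y) = 0.6897 + 1.0114 - 1.6940 = 0.0071

All forms give I(X;Y) = 0.0071 nats. ✓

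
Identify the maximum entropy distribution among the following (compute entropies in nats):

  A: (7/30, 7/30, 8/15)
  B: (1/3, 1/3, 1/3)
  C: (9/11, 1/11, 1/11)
B

For a discrete distribution over n outcomes, entropy is maximized by the uniform distribution.

Computing entropies:
H(A) = 1.0144 nats
H(B) = 1.0986 nats
H(C) = 0.6002 nats

The uniform distribution (where all probabilities equal 1/3) achieves the maximum entropy of log_e(3) = 1.0986 nats.

Distribution B has the highest entropy.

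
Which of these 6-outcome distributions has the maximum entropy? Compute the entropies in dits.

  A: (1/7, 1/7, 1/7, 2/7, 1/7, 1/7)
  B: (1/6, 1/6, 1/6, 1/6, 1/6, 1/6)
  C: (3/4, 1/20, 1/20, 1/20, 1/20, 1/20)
B

For a discrete distribution over n outcomes, entropy is maximized by the uniform distribution.

Computing entropies:
H(A) = 0.7591 dits
H(B) = 0.7782 dits
H(C) = 0.4190 dits

The uniform distribution (where all probabilities equal 1/6) achieves the maximum entropy of log_10(6) = 0.7782 dits.

Distribution B has the highest entropy.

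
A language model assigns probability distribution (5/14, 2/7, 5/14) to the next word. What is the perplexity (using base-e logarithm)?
2.9843

Perplexity is e^H (or exp(H) for natural log).

First, H = -Σ p log p = 1.0934 nats
Perplexity = e^1.0934 = 2.9843

Interpretation: The model's uncertainty is equivalent to choosing uniformly among 3.0 options.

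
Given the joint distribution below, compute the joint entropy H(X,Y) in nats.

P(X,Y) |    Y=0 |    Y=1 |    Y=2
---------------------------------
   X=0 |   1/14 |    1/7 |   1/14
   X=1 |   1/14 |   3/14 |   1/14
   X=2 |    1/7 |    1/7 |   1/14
2.1066 nats

Joint entropy is H(X,Y) = -Σ_{x,y} p(x,y) log p(x,y).

Summing over all non-zero entries:
H(X,Y) = -[1/14·log_e(1/14) + 1/7·log_e(1/7) + 1/14·log_e(1/14) + 1/14·log_e(1/14) + 3/14·log_e(3/14) + 1/14·log_e(1/14) + 1/7·log_e(1/7) + 1/7·log_e(1/7) + 1/14·log_e(1/14)]
H(X,Y) = 2.1066 nats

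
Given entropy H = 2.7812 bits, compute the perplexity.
6.8742

Perplexity is 2^H (or exp(H) for natural log).

H = 2.7812 bits
Perplexity = 2^2.7812 = 6.8742

Interpretation: The model's uncertainty is equivalent to choosing uniformly among 6.9 options.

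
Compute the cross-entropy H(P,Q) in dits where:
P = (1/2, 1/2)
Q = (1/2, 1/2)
0.3010 dits

Cross-entropy: H(P,Q) = -Σ p(x) log q(x)

Alternatively: H(P,Q) = H(P) + D_KL(P||Q)
H(P) = 0.3010 dits
D_KL(P||Q) = 0.0000 dits

H(P,Q) = 0.3010 + 0.0000 = 0.3010 dits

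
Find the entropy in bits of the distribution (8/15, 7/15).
0.9968 bits

Shannon entropy is H(X) = -Σ p(x) log p(x).

For P = (8/15, 7/15):
H = -8/15 × log_2(8/15) -7/15 × log_2(7/15)
H = 0.9968 bits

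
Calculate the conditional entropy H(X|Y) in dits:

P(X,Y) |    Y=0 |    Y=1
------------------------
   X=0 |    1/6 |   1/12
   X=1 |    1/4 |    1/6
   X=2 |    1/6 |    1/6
0.4642 dits

Using the chain rule: H(X|Y) = H(X,Y) - H(Y)

First, compute H(X,Y) = 0.7592 dits

Marginal P(Y) = (7/12, 5/12)
H(Y) = 0.2950 dits

H(X|Y) = H(X,Y) - H(Y) = 0.7592 - 0.2950 = 0.4642 dits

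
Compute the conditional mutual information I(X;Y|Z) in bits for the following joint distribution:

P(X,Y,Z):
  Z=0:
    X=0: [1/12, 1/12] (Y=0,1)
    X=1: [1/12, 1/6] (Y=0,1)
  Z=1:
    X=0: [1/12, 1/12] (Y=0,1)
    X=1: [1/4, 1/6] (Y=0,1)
0.0118 bits

Conditional mutual information: I(X;Y|Z) = H(X|Z) + H(Y|Z) - H(X,Y|Z)

H(Z) = 0.9799
H(X,Z) = 1.8879 → H(X|Z) = 0.9080
H(Y,Z) = 1.9591 → H(Y|Z) = 0.9793
H(X,Y,Z) = 2.8554 → H(X,Y|Z) = 1.8755

I(X;Y|Z) = 0.9080 + 0.9793 - 1.8755 = 0.0118 bits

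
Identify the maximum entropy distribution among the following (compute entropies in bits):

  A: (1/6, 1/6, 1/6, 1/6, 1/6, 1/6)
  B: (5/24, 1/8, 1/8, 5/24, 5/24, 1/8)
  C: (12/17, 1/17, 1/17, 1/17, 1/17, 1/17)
A

For a discrete distribution over n outcomes, entropy is maximized by the uniform distribution.

Computing entropies:
H(A) = 2.5850 bits
H(B) = 2.5394 bits
H(C) = 1.5569 bits

The uniform distribution (where all probabilities equal 1/6) achieves the maximum entropy of log_2(6) = 2.5850 bits.

Distribution A has the highest entropy.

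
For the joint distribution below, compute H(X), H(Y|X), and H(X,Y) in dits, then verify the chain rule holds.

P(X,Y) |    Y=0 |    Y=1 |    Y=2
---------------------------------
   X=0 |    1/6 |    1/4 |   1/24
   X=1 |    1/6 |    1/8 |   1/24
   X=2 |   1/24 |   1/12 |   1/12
H(X,Y) = 0.8752, H(X) = 0.4563, H(Y|X) = 0.4189 (all in dits)

Chain rule: H(X,Y) = H(X) + H(Y|X)

Left side — joint entropy directly:
H(X,Y) = -Σ p(x,y) log p(x,y) = 0.8752 dits

Right side — compute H(Y|X) from the conditional distributions:
P(X) = (11/24, 1/3, 5/24), so H(X) = 0.4563 dits
H(Y|X) = Σ_x P(X=x) · H(Y|X=x):
  P(Y|X=0) = (4/11, 6/11, 1/11), H(Y|X=0) = 0.3980, weight P(X=0) = 11/24
  P(Y|X=1) = (1/2, 3/8, 1/8), H(Y|X=1) = 0.4231, weight P(X=1) = 1/3
  P(Y|X=2) = (1/5, 2/5, 2/5), H(Y|X=2) = 0.4581, weight P(X=2) = 5/24
H(Y|X) = 0.4189 dits

H(X) + H(Y|X) = 0.4563 + 0.4189 = 0.8752 dits

Both sides equal 0.8752 dits. ✓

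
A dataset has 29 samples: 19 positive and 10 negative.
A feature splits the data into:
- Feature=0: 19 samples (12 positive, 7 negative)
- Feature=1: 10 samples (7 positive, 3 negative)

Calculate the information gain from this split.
0.0034 bits

Information Gain = H(Y) - H(Y|Feature)

Before split:
P(positive) = 19/29 = 0.6552
H(Y) = 0.9294 bits

After split:
Feature=0: H = 0.9495 bits (weight = 19/29)
Feature=1: H = 0.8813 bits (weight = 10/29)
H(Y|Feature) = (19/29)×0.9495 + (10/29)×0.8813 = 0.9259 bits

Information Gain = 0.9294 - 0.9259 = 0.0034 bits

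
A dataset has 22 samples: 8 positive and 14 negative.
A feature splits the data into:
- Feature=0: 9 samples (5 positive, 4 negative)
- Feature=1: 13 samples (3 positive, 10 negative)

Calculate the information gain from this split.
0.0797 bits

Information Gain = H(Y) - H(Y|Feature)

Before split:
P(positive) = 8/22 = 0.3636
H(Y) = 0.9457 bits

After split:
Feature=0: H = 0.9911 bits (weight = 9/22)
Feature=1: H = 0.7793 bits (weight = 13/22)
H(Y|Feature) = (9/22)×0.9911 + (13/22)×0.7793 = 0.8660 bits

Information Gain = 0.9457 - 0.8660 = 0.0797 bits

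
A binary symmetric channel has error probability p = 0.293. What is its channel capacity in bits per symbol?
0.1274 bits

For a binary symmetric channel (BSC) with error probability p:
Capacity C = 1 - H(p) bits per symbol

where H(p) = -p log₂(p) - (1-p) log₂(1-p) is the binary entropy function.

H(0.293) = 0.8726 bits
C = 1 - 0.8726 = 0.1274 bits per symbol

This means we can reliably transmit up to 0.1274 bits of information per channel use.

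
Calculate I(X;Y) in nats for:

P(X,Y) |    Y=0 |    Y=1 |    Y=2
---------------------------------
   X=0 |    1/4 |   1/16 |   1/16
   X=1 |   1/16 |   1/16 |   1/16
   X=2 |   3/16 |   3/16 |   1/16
0.0532 nats

Mutual information: I(X;Y) = H(X) + H(Y) - H(X,Y)

Marginals:
P(X) = (3/8, 3/16, 7/16), H(X) = 1.0434 nats
P(Y) = (1/2, 5/16, 3/16), H(Y) = 1.0239 nats

Joint entropy: H(X,Y) = 2.0140 nats

I(X;Y) = 1.0434 + 1.0239 - 2.0140 = 0.0532 nats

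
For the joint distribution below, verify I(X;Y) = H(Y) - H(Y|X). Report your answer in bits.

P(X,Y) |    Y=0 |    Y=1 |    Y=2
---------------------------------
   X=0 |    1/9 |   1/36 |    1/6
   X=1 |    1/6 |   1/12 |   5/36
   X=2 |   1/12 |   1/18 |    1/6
I(X;Y) = 0.0348 bits

Mutual information has multiple equivalent forms:
- I(X;Y) = H(X) - H(X|Y)
- I(X;Y) = H(Y) - H(Y|X)
- I(X;Y) = H(X) + H(Y) - H(X,Y)

Computing all quantities:
H(X) = 1.5752, H(Y) = 1.4726, H(X,Y) = 3.0130
H(X|Y) = 1.5404, H(Y|X) = 1.4378

Verification:
H(X) - H(X|Y) = 1.5752 - 1.5404 = 0.0348
H(Y) - H(Y|X) = 1.4726 - 1.4378 = 0.0348
H(X) + H(Y) - H(X,Y) = 1.5752 + 1.4726 - 3.0130 = 0.0348

All forms give I(X;Y) = 0.0348 bits. ✓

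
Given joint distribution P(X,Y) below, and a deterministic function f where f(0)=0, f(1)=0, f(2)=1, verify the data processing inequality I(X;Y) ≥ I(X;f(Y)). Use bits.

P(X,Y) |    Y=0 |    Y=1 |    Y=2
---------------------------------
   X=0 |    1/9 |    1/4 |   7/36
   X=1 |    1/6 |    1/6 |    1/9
I(X;Y) = 0.0279, I(X;f(Y)) = 0.0085, inequality holds: 0.0279 ≥ 0.0085

Data Processing Inequality: For any Markov chain X → Y → Z, we have I(X;Y) ≥ I(X;Z).

Here Z = f(Y) is a deterministic function of Y, forming X → Y → Z.

Original I(X;Y) = 0.0279 bits

After applying f:
P(X,Z) where Z=f(Y):
- P(X,Z=0) = P(X,Y=0) + P(X,Y=1)
- P(X,Z=1) = P(X,Y=2)

I(X;Z) = I(X;f(Y)) = 0.0085 bits

Verification: 0.0279 ≥ 0.0085 ✓

Information cannot be created by processing; the function f can only lose information about X.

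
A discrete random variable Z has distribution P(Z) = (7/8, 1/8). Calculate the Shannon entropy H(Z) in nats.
0.3768 nats

Shannon entropy is H(X) = -Σ p(x) log p(x).

For P = (7/8, 1/8):
H = -7/8 × log_e(7/8) -1/8 × log_e(1/8)
H = 0.3768 nats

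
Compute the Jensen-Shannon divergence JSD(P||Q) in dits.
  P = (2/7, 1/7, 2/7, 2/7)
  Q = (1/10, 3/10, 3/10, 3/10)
0.0164 dits

Jensen-Shannon divergence is:
JSD(P||Q) = 0.5 × D_KL(P||M) + 0.5 × D_KL(Q||M)
where M = 0.5 × (P + Q) is the mixture distribution.

M = 0.5 × (2/7, 1/7, 2/7, 2/7) + 0.5 × (1/10, 3/10, 3/10, 3/10) = (0.192857, 0.221429, 0.292857, 0.292857)

D_KL(P||M) = 0.0155 dits
D_KL(Q||M) = 0.0173 dits

JSD(P||Q) = 0.5 × 0.0155 + 0.5 × 0.0173 = 0.0164 dits

Unlike KL divergence, JSD is symmetric and bounded: 0 ≤ JSD ≤ log(2).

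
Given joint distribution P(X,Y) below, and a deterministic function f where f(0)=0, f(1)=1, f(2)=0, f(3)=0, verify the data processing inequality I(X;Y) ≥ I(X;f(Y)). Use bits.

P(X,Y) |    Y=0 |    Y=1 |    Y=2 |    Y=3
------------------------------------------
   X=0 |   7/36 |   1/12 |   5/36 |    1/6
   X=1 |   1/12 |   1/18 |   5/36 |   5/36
I(X;Y) = 0.0187, I(X;f(Y)) = 0.0001, inequality holds: 0.0187 ≥ 0.0001

Data Processing Inequality: For any Markov chain X → Y → Z, we have I(X;Y) ≥ I(X;Z).

Here Z = f(Y) is a deterministic function of Y, forming X → Y → Z.

Original I(X;Y) = 0.0187 bits

After applying f:
P(X,Z) where Z=f(Y):
- P(X,Z=0) = P(X,Y=0) + P(X,Y=2) + P(X,Y=3)
- P(X,Z=1) = P(X,Y=1)

I(X;Z) = I(X;f(Y)) = 0.0001 bits

Verification: 0.0187 ≥ 0.0001 ✓

Information cannot be created by processing; the function f can only lose information about X.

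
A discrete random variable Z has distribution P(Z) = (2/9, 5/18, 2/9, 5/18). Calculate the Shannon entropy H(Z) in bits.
1.9911 bits

Shannon entropy is H(X) = -Σ p(x) log p(x).

For P = (2/9, 5/18, 2/9, 5/18):
H = -2/9 × log_2(2/9) -5/18 × log_2(5/18) -2/9 × log_2(2/9) -5/18 × log_2(5/18)
H = 1.9911 bits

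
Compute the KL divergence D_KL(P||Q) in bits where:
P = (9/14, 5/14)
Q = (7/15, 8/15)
0.0904 bits

KL divergence: D_KL(P||Q) = Σ p(x) log(p(x)/q(x))

Computing term by term:
  x=0: 9/14 × log_2[(9/14)/(7/15)] = 9/14 × 0.4621 = 0.2971
  x=1: 5/14 × log_2[(5/14)/(8/15)] = 5/14 × -0.5785 = -0.2066

D_KL(P||Q) = 0.0904 bits

Note: KL divergence is always non-negative and equals 0 iff P = Q.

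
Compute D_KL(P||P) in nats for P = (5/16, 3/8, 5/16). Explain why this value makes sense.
0.0000 nats

KL divergence satisfies the Gibbs inequality: D_KL(P||Q) ≥ 0 for all distributions P, Q.

D_KL(P||Q) = Σ p(x) log(p(x)/q(x))
Each term is p(x) × log_e(p(x)/p(x)) = p(x) × log_e(1) = 0, so the sum is 0.
D_KL(P||Q) = 0.0000 nats

When P = Q, the KL divergence is exactly 0, as there is no 'divergence' between identical distributions.

This non-negativity is a fundamental property: relative entropy cannot be negative because it measures how different Q is from P.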